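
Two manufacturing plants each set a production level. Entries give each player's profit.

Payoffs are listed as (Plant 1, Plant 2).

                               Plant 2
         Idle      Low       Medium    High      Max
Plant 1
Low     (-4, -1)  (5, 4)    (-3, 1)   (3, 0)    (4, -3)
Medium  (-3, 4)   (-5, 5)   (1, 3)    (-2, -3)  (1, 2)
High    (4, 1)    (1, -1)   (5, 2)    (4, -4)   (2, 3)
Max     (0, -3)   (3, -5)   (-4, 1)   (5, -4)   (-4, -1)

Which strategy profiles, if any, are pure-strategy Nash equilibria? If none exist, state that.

Plant 1 against Idle: payoffs -4, -3, 4, 0 → best response High.
Plant 1 against Low: payoffs 5, -5, 1, 3 → best response Low.
Plant 1 against Medium: payoffs -3, 1, 5, -4 → best response High.
Plant 1 against High: payoffs 3, -2, 4, 5 → best response Max.
Plant 1 against Max: payoffs 4, 1, 2, -4 → best response Low.
Plant 2 against Low: payoffs -1, 4, 1, 0, -3 → best response Low.
Plant 2 against Medium: payoffs 4, 5, 3, -3, 2 → best response Low.
Plant 2 against High: payoffs 1, -1, 2, -4, 3 → best response Max.
Plant 2 against Max: payoffs -3, -5, 1, -4, -1 → best response Medium.
Mutual best responses: (Low, Low).

Pure NE: (Low, Low)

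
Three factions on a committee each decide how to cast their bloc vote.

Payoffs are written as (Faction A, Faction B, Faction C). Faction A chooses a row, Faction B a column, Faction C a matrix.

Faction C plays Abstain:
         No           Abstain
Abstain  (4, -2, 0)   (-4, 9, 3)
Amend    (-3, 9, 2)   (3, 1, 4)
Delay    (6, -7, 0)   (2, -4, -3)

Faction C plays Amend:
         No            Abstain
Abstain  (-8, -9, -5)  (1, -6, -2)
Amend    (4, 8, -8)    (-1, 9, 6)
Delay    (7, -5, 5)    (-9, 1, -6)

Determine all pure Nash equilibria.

Mark each player's best response to every combination of opponents' strategies; a profile where every player is best-responding is a pure Nash equilibrium.
Faction A against (No, Abstain): payoffs 4, -3, 6 → best response Delay.
Faction A against (No, Amend): payoffs -8, 4, 7 → best response Delay.
Faction A against (Abstain, Abstain): payoffs -4, 3, 2 → best response Amend.
Faction A against (Abstain, Amend): payoffs 1, -1, -9 → best response Abstain.
Faction B against (Abstain, Abstain): payoffs -2, 9 → best response Abstain.
Faction B against (Abstain, Amend): payoffs -9, -6 → best response Abstain.
Faction B against (Amend, Abstain): payoffs 9, 1 → best response No.
Faction B against (Amend, Amend): payoffs 8, 9 → best response Abstain.
Faction B against (Delay, Abstain): payoffs -7, -4 → best response Abstain.
Faction B against (Delay, Amend): payoffs -5, 1 → best response Abstain.
Faction C against (Abstain, No): payoffs 0, -5 → best response Abstain.
Faction C against (Abstain, Abstain): payoffs 3, -2 → best response Abstain.
Faction C against (Amend, No): payoffs 2, -8 → best response Abstain.
Faction C against (Amend, Abstain): payoffs 4, 6 → best response Amend.
Faction C against (Delay, No): payoffs 0, 5 → best response Amend.
Faction C against (Delay, Abstain): payoffs -3, -6 → best response Abstain.
No profile is a mutual best response for all players.

No pure-strategy Nash equilibrium.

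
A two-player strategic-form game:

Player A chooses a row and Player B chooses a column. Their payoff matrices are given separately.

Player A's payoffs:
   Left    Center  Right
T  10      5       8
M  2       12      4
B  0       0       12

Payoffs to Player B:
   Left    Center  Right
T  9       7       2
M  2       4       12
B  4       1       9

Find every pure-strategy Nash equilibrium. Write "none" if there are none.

(T, Left): Player A gets 10, best alternative 2; Player B gets 9, best alternative 7. No profitable deviation — NE.
(T, Center): Player A can switch to M (5 → 12). Not NE.
(T, Right): Player A can switch to B (8 → 12). Not NE.
(M, Left): Player A can switch to T (2 → 10). Not NE.
(M, Center): Player B can switch to Right (4 → 12). Not NE.
(M, Right): Player A can switch to T (4 → 8). Not NE.
(B, Left): Player A can switch to T (0 → 10). Not NE.
(B, Right): Player A gets 12, best alternative 8; Player B gets 9, best alternative 4. No profitable deviation — NE.
(The remaining 1 profile has a profitable deviation by the same check.)

(T, Left); (B, Right)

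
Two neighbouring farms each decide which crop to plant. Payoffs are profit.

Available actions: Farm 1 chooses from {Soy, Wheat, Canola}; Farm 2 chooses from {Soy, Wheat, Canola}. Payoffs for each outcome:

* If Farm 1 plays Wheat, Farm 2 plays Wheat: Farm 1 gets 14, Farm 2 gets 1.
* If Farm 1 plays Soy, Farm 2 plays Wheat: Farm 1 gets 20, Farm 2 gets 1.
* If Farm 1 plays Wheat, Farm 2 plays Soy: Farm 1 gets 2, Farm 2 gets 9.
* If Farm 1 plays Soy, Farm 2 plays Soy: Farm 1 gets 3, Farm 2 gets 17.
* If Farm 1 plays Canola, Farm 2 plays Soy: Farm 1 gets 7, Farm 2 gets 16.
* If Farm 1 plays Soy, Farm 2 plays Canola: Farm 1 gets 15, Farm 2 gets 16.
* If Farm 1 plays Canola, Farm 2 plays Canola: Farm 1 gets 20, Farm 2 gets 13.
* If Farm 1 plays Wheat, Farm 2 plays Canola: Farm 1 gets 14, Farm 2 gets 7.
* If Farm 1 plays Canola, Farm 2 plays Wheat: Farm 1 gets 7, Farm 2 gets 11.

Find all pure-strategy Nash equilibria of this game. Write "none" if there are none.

(Soy, Soy): Farm 1 can switch to Canola (3 → 7). Not NE.
(Soy, Wheat): Farm 2 can switch to Soy (1 → 17). Not NE.
(Soy, Canola): Farm 1 can switch to Canola (15 → 20). Not NE.
(Wheat, Soy): Farm 1 can switch to Soy (2 → 3). Not NE.
(Wheat, Wheat): Farm 1 can switch to Soy (14 → 20). Not NE.
(Wheat, Canola): Farm 1 can switch to Soy (14 → 15). Not NE.
(Canola, Soy): Farm 1 gets 7, best alternative 3; Farm 2 gets 16, best alternative 13. No profitable deviation — NE.
(Canola, Wheat): Farm 1 can switch to Soy (7 → 20). Not NE.
(Canola, Canola): Farm 2 can switch to Soy (13 → 16). Not NE.

The unique pure-strategy Nash equilibrium is (Canola, Soy).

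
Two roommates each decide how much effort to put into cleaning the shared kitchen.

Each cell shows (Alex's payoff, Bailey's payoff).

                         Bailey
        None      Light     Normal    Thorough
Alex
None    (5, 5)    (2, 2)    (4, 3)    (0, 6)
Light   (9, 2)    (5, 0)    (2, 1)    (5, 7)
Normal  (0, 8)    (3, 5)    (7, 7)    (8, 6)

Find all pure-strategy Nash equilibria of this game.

There is no pure-strategy Nash equilibrium.

Alex against None: payoffs 5, 9, 0 → best response Light.
Alex against Light: payoffs 2, 5, 3 → best response Light.
Alex against Normal: payoffs 4, 2, 7 → best response Normal.
Alex against Thorough: payoffs 0, 5, 8 → best response Normal.
Bailey against None: payoffs 5, 2, 3, 6 → best response Thorough.
Bailey against Light: payoffs 2, 0, 1, 7 → best response Thorough.
Bailey against Normal: payoffs 8, 5, 7, 6 → best response None.
No profile is a mutual best response for all players.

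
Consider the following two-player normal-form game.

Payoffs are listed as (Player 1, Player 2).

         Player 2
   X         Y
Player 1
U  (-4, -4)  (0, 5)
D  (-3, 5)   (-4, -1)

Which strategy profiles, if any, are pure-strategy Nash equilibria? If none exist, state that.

Pure-strategy Nash equilibria: (U, Y); (D, X)

For each player, find the best response to each opponent profile; mutual best responses are the pure NE.
Player 1 against X: payoffs -4, -3 → best response D.
Player 1 against Y: payoffs 0, -4 → best response U.
Player 2 against U: payoffs -4, 5 → best response Y.
Player 2 against D: payoffs 5, -1 → best response X.
Mutual best responses: (U, Y); (D, X).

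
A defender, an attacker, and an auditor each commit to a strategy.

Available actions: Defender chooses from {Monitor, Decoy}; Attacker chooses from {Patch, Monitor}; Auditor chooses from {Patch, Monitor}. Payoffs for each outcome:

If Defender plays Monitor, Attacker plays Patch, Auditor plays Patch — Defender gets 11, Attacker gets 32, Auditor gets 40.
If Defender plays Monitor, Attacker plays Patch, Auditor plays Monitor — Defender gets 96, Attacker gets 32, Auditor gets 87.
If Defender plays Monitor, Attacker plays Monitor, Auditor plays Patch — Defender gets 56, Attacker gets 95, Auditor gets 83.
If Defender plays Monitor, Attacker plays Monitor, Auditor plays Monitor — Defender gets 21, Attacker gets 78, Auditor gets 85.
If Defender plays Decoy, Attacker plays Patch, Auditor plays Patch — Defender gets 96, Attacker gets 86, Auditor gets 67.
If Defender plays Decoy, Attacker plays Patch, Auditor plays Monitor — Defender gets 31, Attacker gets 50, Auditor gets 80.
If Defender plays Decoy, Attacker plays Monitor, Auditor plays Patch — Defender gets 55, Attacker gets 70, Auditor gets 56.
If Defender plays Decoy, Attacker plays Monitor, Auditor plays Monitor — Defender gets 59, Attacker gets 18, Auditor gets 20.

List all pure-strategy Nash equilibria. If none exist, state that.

This game has no pure Nash equilibrium.

(Monitor, Patch, Patch): Defender can switch to Decoy (11 → 96). Not NE.
(Monitor, Patch, Monitor): Attacker can switch to Monitor (32 → 78). Not NE.
(Monitor, Monitor, Patch): Auditor can switch to Monitor (83 → 85). Not NE.
(Monitor, Monitor, Monitor): Defender can switch to Decoy (21 → 59). Not NE.
(Decoy, Patch, Patch): Auditor can switch to Monitor (67 → 80). Not NE.
(Decoy, Patch, Monitor): Defender can switch to Monitor (31 → 96). Not NE.
(Decoy, Monitor, Patch): Defender can switch to Monitor (55 → 56). Not NE.
(Decoy, Monitor, Monitor): Attacker can switch to Patch (18 → 50). Not NE.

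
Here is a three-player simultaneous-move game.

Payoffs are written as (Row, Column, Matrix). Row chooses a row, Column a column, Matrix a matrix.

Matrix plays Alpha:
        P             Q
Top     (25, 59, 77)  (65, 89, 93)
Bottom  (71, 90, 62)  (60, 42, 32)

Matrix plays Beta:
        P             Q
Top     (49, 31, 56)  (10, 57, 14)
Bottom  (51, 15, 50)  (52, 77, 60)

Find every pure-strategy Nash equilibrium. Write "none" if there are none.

Pure-strategy Nash equilibria: (Top, Q, Alpha) and (Bottom, P, Alpha) and (Bottom, Q, Beta)

(Top, P, Alpha): Row can switch to Bottom (25 → 71). Not NE.
(Top, P, Beta): Row can switch to Bottom (49 → 51). Not NE.
(Top, Q, Alpha): Row gets 65, best alternative 60; Column gets 89, best alternative 59; Matrix gets 93, best alternative 14. No profitable deviation — NE.
(Top, Q, Beta): Row can switch to Bottom (10 → 52). Not NE.
(Bottom, P, Alpha): Row gets 71, best alternative 25; Column gets 90, best alternative 42; Matrix gets 62, best alternative 50. No profitable deviation — NE.
(Bottom, P, Beta): Column can switch to Q (15 → 77). Not NE.
(Bottom, Q, Alpha): Row can switch to Top (60 → 65). Not NE.
(Bottom, Q, Beta): Row gets 52, best alternative 10; Column gets 77, best alternative 15; Matrix gets 60, best alternative 32. No profitable deviation — NE.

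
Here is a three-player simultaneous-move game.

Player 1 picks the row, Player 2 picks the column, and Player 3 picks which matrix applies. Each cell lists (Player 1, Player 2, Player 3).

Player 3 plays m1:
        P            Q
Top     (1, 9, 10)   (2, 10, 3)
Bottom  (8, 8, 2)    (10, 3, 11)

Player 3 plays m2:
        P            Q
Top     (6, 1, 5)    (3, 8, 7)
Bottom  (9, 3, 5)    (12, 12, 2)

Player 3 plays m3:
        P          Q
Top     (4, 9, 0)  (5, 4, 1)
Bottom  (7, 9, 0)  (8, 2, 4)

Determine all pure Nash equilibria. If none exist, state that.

This game has no pure Nash equilibrium.

For each strategy profile, look for a profitable unilateral deviation.
(Top, P, m1): Player 1 can switch to Bottom (1 → 8). Not NE.
(Top, P, m2): Player 1 can switch to Bottom (6 → 9). Not NE.
(Top, P, m3): Player 1 can switch to Bottom (4 → 7). Not NE.
(Top, Q, m1): Player 1 can switch to Bottom (2 → 10). Not NE.
(Top, Q, m2): Player 1 can switch to Bottom (3 → 12). Not NE.
(Top, Q, m3): Player 1 can switch to Bottom (5 → 8). Not NE.
(Bottom, P, m1): Player 3 can switch to m2 (2 → 5). Not NE.
(Bottom, P, m2): Player 2 can switch to Q (3 → 12). Not NE.
(Bottom, P, m3): Player 3 can switch to m1 (0 → 2). Not NE.
(Bottom, Q, m1): Player 2 can switch to P (3 → 8). Not NE.
(Bottom, Q, m2): Player 3 can switch to m1 (2 → 11). Not NE.
(Bottom, Q, m3): Player 2 can switch to P (2 → 9). Not NE.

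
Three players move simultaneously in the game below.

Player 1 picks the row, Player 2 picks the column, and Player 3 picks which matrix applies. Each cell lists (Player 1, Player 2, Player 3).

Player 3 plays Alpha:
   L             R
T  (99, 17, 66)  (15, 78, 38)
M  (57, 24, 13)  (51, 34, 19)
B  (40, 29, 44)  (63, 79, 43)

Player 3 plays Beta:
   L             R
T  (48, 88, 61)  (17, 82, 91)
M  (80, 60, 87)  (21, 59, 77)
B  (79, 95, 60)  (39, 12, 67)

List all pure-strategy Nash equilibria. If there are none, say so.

(T, L, Alpha): Player 2 can switch to R (17 → 78). Not NE.
(T, L, Beta): Player 1 can switch to M (48 → 80). Not NE.
(T, R, Alpha): Player 1 can switch to M (15 → 51). Not NE.
(T, R, Beta): Player 1 can switch to M (17 → 21). Not NE.
(M, L, Alpha): Player 1 can switch to T (57 → 99). Not NE.
(M, L, Beta): Player 1 gets 80, best alternative 79; Player 2 gets 60, best alternative 59; Player 3 gets 87, best alternative 13. No profitable deviation — NE.
(M, R, Alpha): Player 1 can switch to B (51 → 63). Not NE.
(M, R, Beta): Player 1 can switch to B (21 → 39). Not NE.
(B, L, Alpha): Player 1 can switch to T (40 → 99). Not NE.
(B, L, Beta): Player 1 can switch to M (79 → 80). Not NE.
(B, R, Alpha): Player 3 can switch to Beta (43 → 67). Not NE.
(The remaining 1 profile has a profitable deviation by the same check.)

Pure NE: (M, L, Beta)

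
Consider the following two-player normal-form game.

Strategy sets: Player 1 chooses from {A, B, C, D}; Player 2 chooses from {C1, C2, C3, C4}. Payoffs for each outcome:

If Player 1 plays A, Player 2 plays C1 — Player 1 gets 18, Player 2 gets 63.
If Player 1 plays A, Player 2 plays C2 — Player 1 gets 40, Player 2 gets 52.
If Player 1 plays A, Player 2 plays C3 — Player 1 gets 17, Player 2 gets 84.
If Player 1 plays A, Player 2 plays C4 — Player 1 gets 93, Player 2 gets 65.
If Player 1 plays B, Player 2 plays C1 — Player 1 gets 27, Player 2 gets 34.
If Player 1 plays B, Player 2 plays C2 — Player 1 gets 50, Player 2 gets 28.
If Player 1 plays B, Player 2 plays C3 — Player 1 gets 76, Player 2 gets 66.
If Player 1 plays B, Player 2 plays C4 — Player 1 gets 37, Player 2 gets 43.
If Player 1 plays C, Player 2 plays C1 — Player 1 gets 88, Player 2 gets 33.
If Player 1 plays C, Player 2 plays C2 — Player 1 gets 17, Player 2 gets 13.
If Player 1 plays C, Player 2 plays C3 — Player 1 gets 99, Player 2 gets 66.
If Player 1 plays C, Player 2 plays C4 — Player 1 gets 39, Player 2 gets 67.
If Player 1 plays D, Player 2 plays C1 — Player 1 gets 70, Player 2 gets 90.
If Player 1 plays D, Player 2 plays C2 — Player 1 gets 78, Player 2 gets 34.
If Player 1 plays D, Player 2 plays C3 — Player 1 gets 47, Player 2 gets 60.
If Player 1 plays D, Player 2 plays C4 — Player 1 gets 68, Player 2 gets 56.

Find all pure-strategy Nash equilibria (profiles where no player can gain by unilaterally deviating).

Check each profile: it is a Nash equilibrium iff no player can strictly gain by switching unilaterally.
(A, C1): Player 1 can switch to B (18 → 27). Not NE.
(A, C2): Player 1 can switch to B (40 → 50). Not NE.
(A, C3): Player 1 can switch to B (17 → 76). Not NE.
(A, C4): Player 2 can switch to C3 (65 → 84). Not NE.
(B, C1): Player 1 can switch to C (27 → 88). Not NE.
(B, C2): Player 1 can switch to D (50 → 78). Not NE.
(B, C3): Player 1 can switch to C (76 → 99). Not NE.
(B, C4): Player 1 can switch to A (37 → 93). Not NE.
(The remaining 8 profiles each have a profitable deviation by the same check.)

none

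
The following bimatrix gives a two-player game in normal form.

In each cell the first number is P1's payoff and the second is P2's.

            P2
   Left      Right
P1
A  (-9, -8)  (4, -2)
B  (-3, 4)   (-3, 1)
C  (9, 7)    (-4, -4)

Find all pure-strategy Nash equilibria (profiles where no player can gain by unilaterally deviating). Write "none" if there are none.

The pure Nash equilibria are (A, Right); (C, Left).

Mark each player's best response to every combination of opponents' strategies; a profile where every player is best-responding is a pure Nash equilibrium.
P1 against Left: payoffs -9, -3, 9 → best response C.
P1 against Right: payoffs 4, -3, -4 → best response A.
P2 against A: payoffs -8, -2 → best response Right.
P2 against B: payoffs 4, 1 → best response Left.
P2 against C: payoffs 7, -4 → best response Left.
Mutual best responses: (A, Right); (C, Left).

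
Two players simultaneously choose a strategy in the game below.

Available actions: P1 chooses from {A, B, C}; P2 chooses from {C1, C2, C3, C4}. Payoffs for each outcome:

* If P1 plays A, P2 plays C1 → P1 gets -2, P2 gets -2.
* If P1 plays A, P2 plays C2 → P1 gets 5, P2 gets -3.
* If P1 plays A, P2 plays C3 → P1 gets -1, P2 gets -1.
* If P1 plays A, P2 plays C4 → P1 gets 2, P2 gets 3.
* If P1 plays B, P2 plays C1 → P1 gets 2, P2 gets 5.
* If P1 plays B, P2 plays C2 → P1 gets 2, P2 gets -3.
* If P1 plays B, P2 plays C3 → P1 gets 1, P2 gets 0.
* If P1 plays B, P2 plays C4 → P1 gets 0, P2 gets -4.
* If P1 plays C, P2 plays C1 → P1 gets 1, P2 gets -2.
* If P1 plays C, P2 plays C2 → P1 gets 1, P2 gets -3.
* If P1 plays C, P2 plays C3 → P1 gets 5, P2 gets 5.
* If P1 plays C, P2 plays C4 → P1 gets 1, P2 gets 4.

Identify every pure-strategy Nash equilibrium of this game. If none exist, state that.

Mark each player's best response to every combination of opponents' strategies; a profile where every player is best-responding is a pure Nash equilibrium.
P1 against C1: payoffs -2, 2, 1 → best response B.
P1 against C2: payoffs 5, 2, 1 → best response A.
P1 against C3: payoffs -1, 1, 5 → best response C.
P1 against C4: payoffs 2, 0, 1 → best response A.
P2 against A: payoffs -2, -3, -1, 3 → best response C4.
P2 against B: payoffs 5, -3, 0, -4 → best response C1.
P2 against C: payoffs -2, -3, 5, 4 → best response C3.
Mutual best responses: (A, C4); (B, C1); (C, C3).

The pure Nash equilibria are (A, C4); (B, C1); (C, C3).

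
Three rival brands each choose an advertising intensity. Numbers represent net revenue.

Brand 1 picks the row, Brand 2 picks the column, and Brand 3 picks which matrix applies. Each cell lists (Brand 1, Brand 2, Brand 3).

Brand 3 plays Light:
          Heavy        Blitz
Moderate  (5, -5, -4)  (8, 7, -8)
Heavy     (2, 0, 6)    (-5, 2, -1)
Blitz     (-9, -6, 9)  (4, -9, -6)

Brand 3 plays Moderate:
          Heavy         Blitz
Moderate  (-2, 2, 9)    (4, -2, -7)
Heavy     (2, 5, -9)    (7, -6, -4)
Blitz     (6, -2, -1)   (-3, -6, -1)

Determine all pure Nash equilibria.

This game has no pure Nash equilibrium.

Brand 1 against (Heavy, Light): payoffs 5, 2, -9 → best response Moderate.
Brand 1 against (Heavy, Moderate): payoffs -2, 2, 6 → best response Blitz.
Brand 1 against (Blitz, Light): payoffs 8, -5, 4 → best response Moderate.
Brand 1 against (Blitz, Moderate): payoffs 4, 7, -3 → best response Heavy.
Brand 2 against (Moderate, Light): payoffs -5, 7 → best response Blitz.
Brand 2 against (Moderate, Moderate): payoffs 2, -2 → best response Heavy.
Brand 2 against (Heavy, Light): payoffs 0, 2 → best response Blitz.
Brand 2 against (Heavy, Moderate): payoffs 5, -6 → best response Heavy.
Brand 2 against (Blitz, Light): payoffs -6, -9 → best response Heavy.
Brand 2 against (Blitz, Moderate): payoffs -2, -6 → best response Heavy.
Brand 3 against (Moderate, Heavy): payoffs -4, 9 → best response Moderate.
Brand 3 against (Moderate, Blitz): payoffs -8, -7 → best response Moderate.
Brand 3 against (Heavy, Heavy): payoffs 6, -9 → best response Light.
Brand 3 against (Heavy, Blitz): payoffs -1, -4 → best response Light.
Brand 3 against (Blitz, Heavy): payoffs 9, -1 → best response Light.
Brand 3 against (Blitz, Blitz): payoffs -6, -1 → best response Moderate.
No profile is a mutual best response for all players.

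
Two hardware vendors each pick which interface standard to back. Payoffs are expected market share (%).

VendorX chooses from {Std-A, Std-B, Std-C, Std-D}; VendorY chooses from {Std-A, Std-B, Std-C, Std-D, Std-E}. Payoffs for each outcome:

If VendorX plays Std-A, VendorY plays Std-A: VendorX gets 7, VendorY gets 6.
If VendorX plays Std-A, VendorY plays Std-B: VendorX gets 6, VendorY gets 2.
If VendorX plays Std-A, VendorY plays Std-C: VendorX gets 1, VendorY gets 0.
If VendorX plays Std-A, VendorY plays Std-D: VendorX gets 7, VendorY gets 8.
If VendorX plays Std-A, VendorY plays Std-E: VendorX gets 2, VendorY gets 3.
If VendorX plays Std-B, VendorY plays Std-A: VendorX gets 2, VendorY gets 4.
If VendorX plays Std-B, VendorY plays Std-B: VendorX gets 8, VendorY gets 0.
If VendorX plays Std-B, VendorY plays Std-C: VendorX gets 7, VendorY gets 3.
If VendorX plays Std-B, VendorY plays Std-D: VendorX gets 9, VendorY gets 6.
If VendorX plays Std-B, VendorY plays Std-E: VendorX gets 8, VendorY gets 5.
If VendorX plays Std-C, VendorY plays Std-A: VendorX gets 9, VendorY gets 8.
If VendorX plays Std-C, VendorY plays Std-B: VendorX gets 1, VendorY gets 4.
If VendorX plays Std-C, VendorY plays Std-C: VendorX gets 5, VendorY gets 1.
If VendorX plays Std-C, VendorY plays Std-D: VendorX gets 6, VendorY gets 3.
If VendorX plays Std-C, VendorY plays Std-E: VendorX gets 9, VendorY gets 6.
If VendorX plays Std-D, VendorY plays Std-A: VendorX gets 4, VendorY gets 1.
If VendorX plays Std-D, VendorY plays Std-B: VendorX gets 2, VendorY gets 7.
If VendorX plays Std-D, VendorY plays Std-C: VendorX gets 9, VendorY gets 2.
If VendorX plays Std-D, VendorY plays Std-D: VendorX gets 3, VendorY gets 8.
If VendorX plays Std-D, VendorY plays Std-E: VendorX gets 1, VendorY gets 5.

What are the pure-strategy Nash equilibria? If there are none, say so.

Pure-strategy Nash equilibria: (Std-B, Std-D); (Std-C, Std-A)

VendorX against Std-A: payoffs 7, 2, 9, 4 → best response Std-C.
VendorX against Std-B: payoffs 6, 8, 1, 2 → best response Std-B.
VendorX against Std-C: payoffs 1, 7, 5, 9 → best response Std-D.
VendorX against Std-D: payoffs 7, 9, 6, 3 → best response Std-B.
VendorX against Std-E: payoffs 2, 8, 9, 1 → best response Std-C.
VendorY against Std-A: payoffs 6, 2, 0, 8, 3 → best response Std-D.
VendorY against Std-B: payoffs 4, 0, 3, 6, 5 → best response Std-D.
VendorY against Std-C: payoffs 8, 4, 1, 3, 6 → best response Std-A.
VendorY against Std-D: payoffs 1, 7, 2, 8, 5 → best response Std-D.
Mutual best responses: (Std-B, Std-D); (Std-C, Std-A).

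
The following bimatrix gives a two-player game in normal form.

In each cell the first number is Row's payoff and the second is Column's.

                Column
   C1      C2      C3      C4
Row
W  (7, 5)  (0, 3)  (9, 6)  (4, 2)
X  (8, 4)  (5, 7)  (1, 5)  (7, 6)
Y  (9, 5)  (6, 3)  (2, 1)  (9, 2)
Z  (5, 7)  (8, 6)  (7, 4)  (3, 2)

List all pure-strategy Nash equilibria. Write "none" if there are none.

Pure-strategy Nash equilibria: (W, C3) and (Y, C1)

Row against C1: payoffs 7, 8, 9, 5 → best response Y.
Row against C2: payoffs 0, 5, 6, 8 → best response Z.
Row against C3: payoffs 9, 1, 2, 7 → best response W.
Row against C4: payoffs 4, 7, 9, 3 → best response Y.
Column against W: payoffs 5, 3, 6, 2 → best response C3.
Column against X: payoffs 4, 7, 5, 6 → best response C2.
Column against Y: payoffs 5, 3, 1, 2 → best response C1.
Column against Z: payoffs 7, 6, 4, 2 → best response C1.
Mutual best responses: (W, C3); (Y, C1).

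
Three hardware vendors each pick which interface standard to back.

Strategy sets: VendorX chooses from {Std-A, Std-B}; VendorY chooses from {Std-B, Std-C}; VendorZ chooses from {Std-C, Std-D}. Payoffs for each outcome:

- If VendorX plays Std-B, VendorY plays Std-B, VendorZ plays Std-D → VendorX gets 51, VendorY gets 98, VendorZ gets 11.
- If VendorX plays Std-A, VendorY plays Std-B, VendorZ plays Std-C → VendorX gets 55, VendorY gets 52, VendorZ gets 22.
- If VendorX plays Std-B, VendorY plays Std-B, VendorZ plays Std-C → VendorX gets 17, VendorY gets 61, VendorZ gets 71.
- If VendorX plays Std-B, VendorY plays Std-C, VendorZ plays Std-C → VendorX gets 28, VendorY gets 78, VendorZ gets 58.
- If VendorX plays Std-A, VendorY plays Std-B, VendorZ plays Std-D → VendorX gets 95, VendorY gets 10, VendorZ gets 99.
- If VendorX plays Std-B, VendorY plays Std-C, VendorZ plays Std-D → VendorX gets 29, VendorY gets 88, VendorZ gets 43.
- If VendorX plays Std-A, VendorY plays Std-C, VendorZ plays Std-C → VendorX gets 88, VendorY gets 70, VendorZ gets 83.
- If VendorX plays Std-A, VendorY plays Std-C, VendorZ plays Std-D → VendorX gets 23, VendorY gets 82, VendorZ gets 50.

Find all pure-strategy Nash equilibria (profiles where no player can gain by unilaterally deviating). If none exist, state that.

(Std-A, Std-C, Std-C)

Check each profile: it is a Nash equilibrium iff no player can strictly gain by switching unilaterally.
(Std-A, Std-B, Std-C): VendorY can switch to Std-C (52 → 70). Not NE.
(Std-A, Std-B, Std-D): VendorY can switch to Std-C (10 → 82). Not NE.
(Std-A, Std-C, Std-C): VendorX gets 88, best alternative 28; VendorY gets 70, best alternative 52; VendorZ gets 83, best alternative 50. No profitable deviation — NE.
(Std-A, Std-C, Std-D): VendorX can switch to Std-B (23 → 29). Not NE.
(Std-B, Std-B, Std-C): VendorX can switch to Std-A (17 → 55). Not NE.
(Std-B, Std-B, Std-D): VendorX can switch to Std-A (51 → 95). Not NE.
(Std-B, Std-C, Std-C): VendorX can switch to Std-A (28 → 88). Not NE.
(The remaining 1 profile has a profitable deviation by the same check.)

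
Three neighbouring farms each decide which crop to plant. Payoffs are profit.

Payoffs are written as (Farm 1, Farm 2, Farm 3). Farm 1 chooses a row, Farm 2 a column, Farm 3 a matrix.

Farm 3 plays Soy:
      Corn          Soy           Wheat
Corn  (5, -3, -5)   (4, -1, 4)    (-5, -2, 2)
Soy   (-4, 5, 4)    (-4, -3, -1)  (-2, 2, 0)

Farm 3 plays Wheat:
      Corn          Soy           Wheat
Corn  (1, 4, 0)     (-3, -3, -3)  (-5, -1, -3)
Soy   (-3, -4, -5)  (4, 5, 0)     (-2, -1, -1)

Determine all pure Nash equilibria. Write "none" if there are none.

Check each profile: it is a Nash equilibrium iff no player can strictly gain by switching unilaterally.
(Corn, Corn, Soy): Farm 2 can switch to Soy (-3 → -1). Not NE.
(Corn, Corn, Wheat): Farm 1 gets 1, best alternative -3; Farm 2 gets 4, best alternative -1; Farm 3 gets 0, best alternative -5. No profitable deviation — NE.
(Corn, Soy, Soy): Farm 1 gets 4, best alternative -4; Farm 2 gets -1, best alternative -2; Farm 3 gets 4, best alternative -3. No profitable deviation — NE.
(Corn, Soy, Wheat): Farm 1 can switch to Soy (-3 → 4). Not NE.
(Corn, Wheat, Soy): Farm 1 can switch to Soy (-5 → -2). Not NE.
(Corn, Wheat, Wheat): Farm 1 can switch to Soy (-5 → -2). Not NE.
(Soy, Corn, Soy): Farm 1 can switch to Corn (-4 → 5). Not NE.
(Soy, Corn, Wheat): Farm 1 can switch to Corn (-3 → 1). Not NE.
(Soy, Soy, Wheat): Farm 1 gets 4, best alternative -3; Farm 2 gets 5, best alternative -1; Farm 3 gets 0, best alternative -1. No profitable deviation — NE.
(The remaining 3 profiles each have a profitable deviation by the same check.)

(Corn, Corn, Wheat) and (Corn, Soy, Soy) and (Soy, Soy, Wheat)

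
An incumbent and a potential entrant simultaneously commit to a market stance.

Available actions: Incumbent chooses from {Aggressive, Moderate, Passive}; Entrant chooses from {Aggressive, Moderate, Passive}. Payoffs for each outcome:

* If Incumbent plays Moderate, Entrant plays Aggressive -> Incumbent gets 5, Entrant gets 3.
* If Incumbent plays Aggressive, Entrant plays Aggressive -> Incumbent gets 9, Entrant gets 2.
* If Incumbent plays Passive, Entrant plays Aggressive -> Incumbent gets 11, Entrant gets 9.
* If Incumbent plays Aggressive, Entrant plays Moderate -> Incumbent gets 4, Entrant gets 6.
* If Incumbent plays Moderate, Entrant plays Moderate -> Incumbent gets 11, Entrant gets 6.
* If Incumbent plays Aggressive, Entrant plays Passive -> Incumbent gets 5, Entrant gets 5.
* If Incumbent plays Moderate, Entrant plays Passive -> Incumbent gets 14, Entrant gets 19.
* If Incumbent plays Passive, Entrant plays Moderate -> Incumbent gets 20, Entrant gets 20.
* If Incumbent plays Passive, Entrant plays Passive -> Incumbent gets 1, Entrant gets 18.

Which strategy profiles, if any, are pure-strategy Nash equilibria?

Incumbent against Aggressive: payoffs 9, 5, 11 → best response Passive.
Incumbent against Moderate: payoffs 4, 11, 20 → best response Passive.
Incumbent against Passive: payoffs 5, 14, 1 → best response Moderate.
Entrant against Aggressive: payoffs 2, 6, 5 → best response Moderate.
Entrant against Moderate: payoffs 3, 6, 19 → best response Passive.
Entrant against Passive: payoffs 9, 20, 18 → best response Moderate.
Mutual best responses: (Moderate, Passive); (Passive, Moderate).

(Moderate, Passive), (Passive, Moderate)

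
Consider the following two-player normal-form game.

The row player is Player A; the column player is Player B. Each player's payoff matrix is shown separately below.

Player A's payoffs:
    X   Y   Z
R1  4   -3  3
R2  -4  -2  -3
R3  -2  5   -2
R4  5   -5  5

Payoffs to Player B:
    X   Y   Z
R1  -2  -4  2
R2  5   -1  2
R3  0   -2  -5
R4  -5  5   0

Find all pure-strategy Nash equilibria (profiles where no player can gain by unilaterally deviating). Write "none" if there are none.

none

For each strategy profile, look for a profitable unilateral deviation.
(R1, X): Player A can switch to R4 (4 → 5). Not NE.
(R1, Y): Player A can switch to R2 (-3 → -2). Not NE.
(R1, Z): Player A can switch to R4 (3 → 5). Not NE.
(R2, X): Player A can switch to R1 (-4 → 4). Not NE.
(R2, Y): Player A can switch to R3 (-2 → 5). Not NE.
(R2, Z): Player A can switch to R1 (-3 → 3). Not NE.
(R3, X): Player A can switch to R1 (-2 → 4). Not NE.
(R3, Y): Player B can switch to X (-2 → 0). Not NE.
(The remaining 4 profiles each have a profitable deviation by the same check.)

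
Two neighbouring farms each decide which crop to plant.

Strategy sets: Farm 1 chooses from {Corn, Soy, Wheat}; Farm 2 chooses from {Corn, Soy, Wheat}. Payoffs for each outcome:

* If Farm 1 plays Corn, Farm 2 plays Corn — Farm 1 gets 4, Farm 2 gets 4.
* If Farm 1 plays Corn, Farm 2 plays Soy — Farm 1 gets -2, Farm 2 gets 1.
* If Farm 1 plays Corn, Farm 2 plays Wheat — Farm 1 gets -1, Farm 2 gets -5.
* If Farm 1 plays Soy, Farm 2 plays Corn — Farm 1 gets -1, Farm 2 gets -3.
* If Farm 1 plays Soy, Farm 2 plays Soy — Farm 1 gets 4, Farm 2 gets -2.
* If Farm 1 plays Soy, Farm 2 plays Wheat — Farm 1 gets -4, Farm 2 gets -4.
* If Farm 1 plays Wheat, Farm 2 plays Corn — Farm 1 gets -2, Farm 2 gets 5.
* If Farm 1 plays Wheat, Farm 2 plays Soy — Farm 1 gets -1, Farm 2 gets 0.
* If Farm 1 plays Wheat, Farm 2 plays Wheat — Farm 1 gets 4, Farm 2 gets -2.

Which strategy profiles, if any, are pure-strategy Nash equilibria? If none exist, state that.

Pure-strategy Nash equilibria: (Corn, Corn) and (Soy, Soy)

For each player, find the best response to each opponent profile; mutual best responses are the pure NE.
Farm 1 against Corn: payoffs 4, -1, -2 → best response Corn.
Farm 1 against Soy: payoffs -2, 4, -1 → best response Soy.
Farm 1 against Wheat: payoffs -1, -4, 4 → best response Wheat.
Farm 2 against Corn: payoffs 4, 1, -5 → best response Corn.
Farm 2 against Soy: payoffs -3, -2, -4 → best response Soy.
Farm 2 against Wheat: payoffs 5, 0, -2 → best response Corn.
Mutual best responses: (Corn, Corn); (Soy, Soy).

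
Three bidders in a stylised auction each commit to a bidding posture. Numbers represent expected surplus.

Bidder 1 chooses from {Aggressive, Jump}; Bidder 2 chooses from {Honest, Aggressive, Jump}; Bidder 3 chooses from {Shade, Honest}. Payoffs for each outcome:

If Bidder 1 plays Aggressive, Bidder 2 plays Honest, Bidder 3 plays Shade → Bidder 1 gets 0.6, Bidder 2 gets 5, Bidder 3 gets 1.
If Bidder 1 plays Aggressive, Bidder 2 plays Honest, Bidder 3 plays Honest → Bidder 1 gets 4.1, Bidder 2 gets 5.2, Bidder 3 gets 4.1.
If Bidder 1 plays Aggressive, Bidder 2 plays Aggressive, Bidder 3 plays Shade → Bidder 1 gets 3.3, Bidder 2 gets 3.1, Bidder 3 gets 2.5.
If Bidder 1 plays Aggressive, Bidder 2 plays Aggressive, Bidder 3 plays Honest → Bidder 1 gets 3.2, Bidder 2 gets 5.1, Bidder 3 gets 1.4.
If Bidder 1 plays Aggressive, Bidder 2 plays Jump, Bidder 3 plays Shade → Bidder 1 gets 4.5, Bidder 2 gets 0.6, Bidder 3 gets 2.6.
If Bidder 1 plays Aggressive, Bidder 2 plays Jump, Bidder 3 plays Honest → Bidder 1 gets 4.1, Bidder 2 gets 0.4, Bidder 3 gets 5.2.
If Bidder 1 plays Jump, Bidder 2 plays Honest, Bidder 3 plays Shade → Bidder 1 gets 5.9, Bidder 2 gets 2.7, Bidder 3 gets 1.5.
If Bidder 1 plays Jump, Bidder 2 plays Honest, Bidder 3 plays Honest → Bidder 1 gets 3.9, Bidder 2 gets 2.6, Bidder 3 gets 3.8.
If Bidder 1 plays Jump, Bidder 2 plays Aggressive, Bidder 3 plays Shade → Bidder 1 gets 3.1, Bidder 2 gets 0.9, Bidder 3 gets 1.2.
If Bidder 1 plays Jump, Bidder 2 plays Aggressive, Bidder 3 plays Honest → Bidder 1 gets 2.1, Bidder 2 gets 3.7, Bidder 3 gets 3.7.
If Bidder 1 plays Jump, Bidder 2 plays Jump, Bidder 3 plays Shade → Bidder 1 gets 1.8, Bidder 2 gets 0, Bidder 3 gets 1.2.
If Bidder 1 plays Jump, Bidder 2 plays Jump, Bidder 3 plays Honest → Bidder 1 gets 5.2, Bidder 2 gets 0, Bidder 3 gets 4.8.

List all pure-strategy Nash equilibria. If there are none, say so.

(Aggressive, Honest, Shade): Bidder 1 can switch to Jump (0.6 → 5.9). Not NE.
(Aggressive, Honest, Honest): Bidder 1 gets 4.1, best alternative 3.9; Bidder 2 gets 5.2, best alternative 5.1; Bidder 3 gets 4.1, best alternative 1. No profitable deviation — NE.
(Aggressive, Aggressive, Shade): Bidder 2 can switch to Honest (3.1 → 5). Not NE.
(Aggressive, Aggressive, Honest): Bidder 2 can switch to Honest (5.1 → 5.2). Not NE.
(Aggressive, Jump, Shade): Bidder 2 can switch to Honest (0.6 → 5). Not NE.
(Aggressive, Jump, Honest): Bidder 1 can switch to Jump (4.1 → 5.2). Not NE.
(Jump, Honest, Shade): Bidder 3 can switch to Honest (1.5 → 3.8). Not NE.
(Jump, Honest, Honest): Bidder 1 can switch to Aggressive (3.9 → 4.1). Not NE.
(Jump, Aggressive, Shade): Bidder 1 can switch to Aggressive (3.1 → 3.3). Not NE.
(The remaining 3 profiles each have a profitable deviation by the same check.)

The unique pure-strategy Nash equilibrium is (Aggressive, Honest, Honest).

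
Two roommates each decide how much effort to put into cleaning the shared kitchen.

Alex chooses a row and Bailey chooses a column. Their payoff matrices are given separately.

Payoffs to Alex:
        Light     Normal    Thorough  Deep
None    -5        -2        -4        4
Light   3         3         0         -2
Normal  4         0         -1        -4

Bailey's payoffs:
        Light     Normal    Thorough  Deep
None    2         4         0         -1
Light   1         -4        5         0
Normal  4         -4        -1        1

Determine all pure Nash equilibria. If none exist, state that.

Pure-strategy Nash equilibria: (Light, Thorough); (Normal, Light)

Mark each player's best response to every combination of opponents' strategies; a profile where every player is best-responding is a pure Nash equilibrium.
Alex against Light: payoffs -5, 3, 4 → best response Normal.
Alex against Normal: payoffs -2, 3, 0 → best response Light.
Alex against Thorough: payoffs -4, 0, -1 → best response Light.
Alex against Deep: payoffs 4, -2, -4 → best response None.
Bailey against None: payoffs 2, 4, 0, -1 → best response Normal.
Bailey against Light: payoffs 1, -4, 5, 0 → best response Thorough.
Bailey against Normal: payoffs 4, -4, -1, 1 → best response Light.
Mutual best responses: (Light, Thorough); (Normal, Light).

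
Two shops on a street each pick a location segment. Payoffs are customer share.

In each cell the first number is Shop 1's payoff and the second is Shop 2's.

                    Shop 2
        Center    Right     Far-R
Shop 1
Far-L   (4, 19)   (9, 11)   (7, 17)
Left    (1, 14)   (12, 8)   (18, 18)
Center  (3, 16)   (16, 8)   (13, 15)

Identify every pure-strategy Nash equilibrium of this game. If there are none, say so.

The pure Nash equilibria are (Far-L, Center); (Left, Far-R).

Mark each player's best response to every combination of opponents' strategies; a profile where every player is best-responding is a pure Nash equilibrium.
Shop 1 against Center: payoffs 4, 1, 3 → best response Far-L.
Shop 1 against Right: payoffs 9, 12, 16 → best response Center.
Shop 1 against Far-R: payoffs 7, 18, 13 → best response Left.
Shop 2 against Far-L: payoffs 19, 11, 17 → best response Center.
Shop 2 against Left: payoffs 14, 8, 18 → best response Far-R.
Shop 2 against Center: payoffs 16, 8, 15 → best response Center.
Mutual best responses: (Far-L, Center); (Left, Far-R).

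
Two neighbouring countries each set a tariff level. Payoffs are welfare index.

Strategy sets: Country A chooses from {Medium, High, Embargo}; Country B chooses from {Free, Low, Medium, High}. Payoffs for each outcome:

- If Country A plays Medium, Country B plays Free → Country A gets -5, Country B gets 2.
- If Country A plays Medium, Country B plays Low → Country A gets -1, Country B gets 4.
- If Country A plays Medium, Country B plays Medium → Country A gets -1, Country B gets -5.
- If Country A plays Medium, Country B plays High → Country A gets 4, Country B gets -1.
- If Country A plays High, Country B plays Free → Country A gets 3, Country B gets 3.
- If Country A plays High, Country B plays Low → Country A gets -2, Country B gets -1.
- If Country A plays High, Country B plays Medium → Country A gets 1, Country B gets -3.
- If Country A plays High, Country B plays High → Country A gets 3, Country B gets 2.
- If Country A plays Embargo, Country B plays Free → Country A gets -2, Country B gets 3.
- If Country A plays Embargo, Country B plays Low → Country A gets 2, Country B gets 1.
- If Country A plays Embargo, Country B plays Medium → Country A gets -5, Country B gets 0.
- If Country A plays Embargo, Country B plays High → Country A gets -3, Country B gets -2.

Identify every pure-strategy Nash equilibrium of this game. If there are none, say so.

Country A against Free: payoffs -5, 3, -2 → best response High.
Country A against Low: payoffs -1, -2, 2 → best response Embargo.
Country A against Medium: payoffs -1, 1, -5 → best response High.
Country A against High: payoffs 4, 3, -3 → best response Medium.
Country B against Medium: payoffs 2, 4, -5, -1 → best response Low.
Country B against High: payoffs 3, -1, -3, 2 → best response Free.
Country B against Embargo: payoffs 3, 1, 0, -2 → best response Free.
Mutual best responses: (High, Free).

Pure NE: (High, Free)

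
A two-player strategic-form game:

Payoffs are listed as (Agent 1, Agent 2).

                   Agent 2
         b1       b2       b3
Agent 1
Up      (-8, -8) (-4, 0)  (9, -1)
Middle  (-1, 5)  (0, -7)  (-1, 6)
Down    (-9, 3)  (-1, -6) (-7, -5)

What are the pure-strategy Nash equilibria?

No pure-strategy Nash equilibrium.

Mark each player's best response to every combination of opponents' strategies; a profile where every player is best-responding is a pure Nash equilibrium.
Agent 1 against b1: payoffs -8, -1, -9 → best response Middle.
Agent 1 against b2: payoffs -4, 0, -1 → best response Middle.
Agent 1 against b3: payoffs 9, -1, -7 → best response Up.
Agent 2 against Up: payoffs -8, 0, -1 → best response b2.
Agent 2 against Middle: payoffs 5, -7, 6 → best response b3.
Agent 2 against Down: payoffs 3, -6, -5 → best response b1.
No profile is a mutual best response for all players.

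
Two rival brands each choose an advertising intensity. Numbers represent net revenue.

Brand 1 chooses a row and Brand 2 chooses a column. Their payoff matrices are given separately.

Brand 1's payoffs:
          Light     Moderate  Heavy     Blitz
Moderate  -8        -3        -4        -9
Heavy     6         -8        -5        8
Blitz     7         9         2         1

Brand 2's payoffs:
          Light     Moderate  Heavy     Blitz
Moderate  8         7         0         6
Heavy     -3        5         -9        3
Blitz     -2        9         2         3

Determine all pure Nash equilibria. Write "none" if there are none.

(Moderate, Light): Brand 1 can switch to Heavy (-8 → 6). Not NE.
(Moderate, Moderate): Brand 1 can switch to Blitz (-3 → 9). Not NE.
(Moderate, Heavy): Brand 1 can switch to Blitz (-4 → 2). Not NE.
(Moderate, Blitz): Brand 1 can switch to Heavy (-9 → 8). Not NE.
(Heavy, Light): Brand 1 can switch to Blitz (6 → 7). Not NE.
(Heavy, Moderate): Brand 1 can switch to Moderate (-8 → -3). Not NE.
(Heavy, Heavy): Brand 1 can switch to Moderate (-5 → -4). Not NE.
(Heavy, Blitz): Brand 2 can switch to Moderate (3 → 5). Not NE.
(Blitz, Light): Brand 2 can switch to Moderate (-2 → 9). Not NE.
(Blitz, Moderate): Brand 1 gets 9, best alternative -3; Brand 2 gets 9, best alternative 3. No profitable deviation — NE.
(Blitz, Heavy): Brand 2 can switch to Moderate (2 → 9). Not NE.
(Blitz, Blitz): Brand 1 can switch to Heavy (1 → 8). Not NE.

The unique pure-strategy Nash equilibrium is (Blitz, Moderate).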